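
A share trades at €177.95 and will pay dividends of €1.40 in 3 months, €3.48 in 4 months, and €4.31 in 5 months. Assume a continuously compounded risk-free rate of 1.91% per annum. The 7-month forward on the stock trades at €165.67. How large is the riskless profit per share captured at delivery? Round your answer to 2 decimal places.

PV(dividends) I = 1.40·e^(−0.0191·3/12) + 3.48·e^(−0.0191·4/12) + 4.31·e^(−0.0191·5/12) = 9.1271
Fair forward F* = (S − I)·e^(rT) = (177.95 − 9.1271)·e^0.011142 = 168.8229 × 1.011204 = 170.7144
Market €165.67 < fair 170.7144: forward underpriced → reverse cash-and-carry (short the stock, invest proceeds at r, pay the dividends, go long the forward).
Profit at T = |F_mkt − F*| = |165.67 − 170.7144| = €5.04 per share

€5.04 per share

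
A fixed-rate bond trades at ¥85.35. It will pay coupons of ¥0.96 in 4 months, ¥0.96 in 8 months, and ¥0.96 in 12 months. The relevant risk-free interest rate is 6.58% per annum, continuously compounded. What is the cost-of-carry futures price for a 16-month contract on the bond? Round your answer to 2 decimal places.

PV(coupons) I = 0.96·e^(−0.0658·4/12) + 0.96·e^(−0.0658·8/12) + 0.96·e^(−0.0658·12/12)
I = 0.9392 + 0.9188 + 0.8989 = 2.7569
F = (S − I)·e^(rT) = (85.35 − 2.7569) · e^(0.0658·16/12)
= 82.5931 · e^0.087733 = 82.5931 × 1.091697 = ¥90.17

¥90.17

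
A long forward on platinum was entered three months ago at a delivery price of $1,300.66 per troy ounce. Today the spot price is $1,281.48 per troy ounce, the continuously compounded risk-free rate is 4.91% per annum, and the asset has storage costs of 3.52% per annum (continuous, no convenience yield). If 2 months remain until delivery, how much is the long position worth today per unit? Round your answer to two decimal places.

Current fair forward for the remaining 2 months: F = S·e^((r + u)·T), (r + u) = 0.0491 + 0.0352 = 0.0843
F = 1281.48 · e^(0.0843 × 2/12) = 1281.48 × 1.01414917 = 1299.6119
Value of long forward = (F − K)·e^(−rT) = (1299.6119 − 1300.66) · e^(−0.0491·2/12)
= -1.0481 × 0.99185006 = -1.04

-$1.04 per troy ounce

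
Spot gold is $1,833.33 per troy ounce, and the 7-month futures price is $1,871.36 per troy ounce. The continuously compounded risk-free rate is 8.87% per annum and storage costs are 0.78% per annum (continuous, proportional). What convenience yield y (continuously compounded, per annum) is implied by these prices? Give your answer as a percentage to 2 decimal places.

6.13%

F = S·e^((r+u−y)T) ⇒ (r+u−y) = ln(F/S)/T
ln(1871.36/1833.33) = 0.020531; /T ⇒ 0.035196
y = r + u − ln(F/S)/T = 0.0887 + 0.0078 − 0.035196 = 0.061304
y = 6.13%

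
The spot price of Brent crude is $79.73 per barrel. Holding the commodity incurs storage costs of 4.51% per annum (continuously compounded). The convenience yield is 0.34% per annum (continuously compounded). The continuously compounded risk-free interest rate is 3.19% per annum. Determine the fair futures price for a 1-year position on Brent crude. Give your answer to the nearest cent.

Net carry = r + u − y = 0.0319 + 0.0451 − 0.0034 = 0.0736
F = S·e^((r+u−y)T) = 79.73 · e^(0.0736 × 1) = 79.73 · e^0.073600
= 79.73 × 1.076376 = $85.82 per barrel

$85.82 per barrel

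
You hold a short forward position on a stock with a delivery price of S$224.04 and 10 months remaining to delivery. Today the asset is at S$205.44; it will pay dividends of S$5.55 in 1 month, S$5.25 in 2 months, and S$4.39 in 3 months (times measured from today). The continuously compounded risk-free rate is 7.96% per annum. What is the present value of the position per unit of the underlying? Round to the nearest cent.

PV(remaining dividends) I = 5.55·e^(−0.0796·1/12) + 5.25·e^(−0.0796·2/12) + 4.39·e^(−0.0796·3/12) = 14.9976
Current forward F = (S − I)·e^(rT) = (205.44 − 14.9976)·e^(0.0796·10/12) = 190.4424 × 1.068583 = 203.5035
Value (long) = (F − K)·e^(−rT) = (203.5035 − 224.04) × 0.935819 = -19.2184
Short position value = −(long value) = S$19.22

S$19.22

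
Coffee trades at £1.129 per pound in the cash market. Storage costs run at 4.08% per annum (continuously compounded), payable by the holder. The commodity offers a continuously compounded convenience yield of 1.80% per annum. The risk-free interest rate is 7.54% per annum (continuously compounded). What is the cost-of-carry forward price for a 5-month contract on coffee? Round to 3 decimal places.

£1.176 per pound

Net carry = r + u − y = 0.0754 + 0.0408 − 0.0180 = 0.0982
F = S·e^((r+u−y)T) = 1.129 · e^(0.0982 × 5/12) = 1.129 · e^0.040917
= 1.129 × 1.041766 = £1.176 per pound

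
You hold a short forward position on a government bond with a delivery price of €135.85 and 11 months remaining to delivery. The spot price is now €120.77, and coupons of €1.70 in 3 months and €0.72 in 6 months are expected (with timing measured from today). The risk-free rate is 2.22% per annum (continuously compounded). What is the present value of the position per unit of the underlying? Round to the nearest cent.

€14.75

PV(remaining coupons) I = 1.70·e^(−0.0222·3/12) + 0.72·e^(−0.0222·6/12) = 2.4026
Current forward F = (S − I)·e^(rT) = (120.77 − 2.4026)·e^(0.0222·11/12) = 118.3674 × 1.020558 = 120.8008
Value (long) = (F − K)·e^(−rT) = (120.8008 − 135.85) × 0.979856 = -14.7460
Short position value = −(long value) = €14.75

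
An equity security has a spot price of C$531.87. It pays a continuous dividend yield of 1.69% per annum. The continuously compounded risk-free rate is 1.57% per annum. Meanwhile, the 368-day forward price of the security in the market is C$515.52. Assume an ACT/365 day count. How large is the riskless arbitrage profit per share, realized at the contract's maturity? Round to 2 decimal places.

C$15.71 per share

Fair forward: F* = S·e^(carry·T), with carry = (r − q) = 0.0157 − 0.0169 = -0.0012
F* = 531.87 · e^(-0.0012 × 368/365) = 531.87 · e^-0.001210 = 531.87 × 0.998791 = C$531.2270
Market C$515.52 < fair C$531.2270: forward underpriced → reverse cash-and-carry (short spot, go long the forward).
At maturity, profit = |F_mkt − F*| = |515.52 − 531.2270| = C$15.71 per share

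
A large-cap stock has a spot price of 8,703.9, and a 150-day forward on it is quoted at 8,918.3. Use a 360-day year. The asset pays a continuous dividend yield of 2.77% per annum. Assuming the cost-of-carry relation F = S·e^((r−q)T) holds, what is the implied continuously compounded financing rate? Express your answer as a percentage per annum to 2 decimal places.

From F = S·e^((r−q)T): (r − q) = ln(F/S)/T
ln(8918.3/8703.9) = ln(1.024633) = 0.024334
(r − q) = 0.024334 / (150/360) = 0.058402
r = ln(F/S)/T + q = 0.058402 + 0.0277 = 0.086102
r = 8.61%

8.61%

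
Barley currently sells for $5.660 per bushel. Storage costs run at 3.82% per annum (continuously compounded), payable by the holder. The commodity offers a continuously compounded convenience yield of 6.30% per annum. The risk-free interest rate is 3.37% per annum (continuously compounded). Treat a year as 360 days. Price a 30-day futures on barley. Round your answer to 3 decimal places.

$5.664 per bushel

Net carry = r + u − y = 0.0337 + 0.0382 − 0.0630 = 0.0089
F = S·e^((r+u−y)T) = 5.660 · e^(0.0089 × 30/360) = 5.660 · e^0.000742
= 5.660 × 1.000742 = $5.664 per bushel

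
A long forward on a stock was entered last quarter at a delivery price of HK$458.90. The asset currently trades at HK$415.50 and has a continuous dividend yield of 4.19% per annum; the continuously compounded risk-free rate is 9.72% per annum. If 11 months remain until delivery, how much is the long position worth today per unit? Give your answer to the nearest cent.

Current fair forward for the remaining 11 months: F = S·e^((r − q)·T), (r − q) = 0.0972 − 0.0419 = 0.0553
F = 415.50 · e^(0.0553 × 11/12) = 415.50 × 1.051998 = 437.1052
Value of long forward = (F − K)·e^(−rT) = (437.1052 − 458.90) · e^(−0.0972·11/12)
= -21.7948 × 0.914754 = -19.94

-HK$19.94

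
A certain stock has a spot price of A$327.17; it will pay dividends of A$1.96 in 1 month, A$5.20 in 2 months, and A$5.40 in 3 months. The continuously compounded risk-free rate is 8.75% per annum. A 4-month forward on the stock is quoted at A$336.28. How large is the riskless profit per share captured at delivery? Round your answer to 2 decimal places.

PV(dividends) I = 1.96·e^(−0.0875·1/12) + 5.20·e^(−0.0875·2/12) + 5.40·e^(−0.0875·3/12) = 12.3536
Fair forward F* = (S − I)·e^(rT) = (327.17 − 12.3536)·e^0.029167 = 314.8164 × 1.029597 = 324.1340
Market A$336.28 > fair 324.1340: forward overpriced → cash-and-carry (borrow at r, buy the stock and collect the dividends, short the forward).
Profit at T = |F_mkt − F*| = |336.28 − 324.1340| = A$12.15 per share

A$12.15 per share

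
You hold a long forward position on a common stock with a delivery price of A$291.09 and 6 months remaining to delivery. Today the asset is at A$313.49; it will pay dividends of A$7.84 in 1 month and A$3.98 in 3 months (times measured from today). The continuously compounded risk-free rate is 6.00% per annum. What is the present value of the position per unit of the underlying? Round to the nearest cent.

A$19.28

PV(remaining dividends) I = 7.84·e^(−0.0600·1/12) + 3.98·e^(−0.0600·3/12) = 11.7216
Current forward F = (S − I)·e^(rT) = (313.49 − 11.7216)·e^(0.0600·6/12) = 301.7684 × 1.030455 = 310.9588
Value (long) = (F − K)·e^(−rT) = (310.9588 − 291.09) × 0.970446 = 19.2816
Value = A$19.28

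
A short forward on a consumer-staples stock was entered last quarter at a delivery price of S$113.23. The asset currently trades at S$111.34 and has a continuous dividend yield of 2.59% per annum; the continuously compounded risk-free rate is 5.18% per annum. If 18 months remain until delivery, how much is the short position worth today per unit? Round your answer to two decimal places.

-S$2.33

Current fair forward for the remaining 18 months: F = S·e^((r − q)·T), (r − q) = 0.0518 − 0.0259 = 0.0259
F = 111.34 · e^(0.0259 × 18/12) = 111.34 × 1.039615 = 115.7507
Value of long forward = (F − K)·e^(−rT) = (115.7507 − 113.23) · e^(−0.0518·18/12)
= 2.5207 × 0.925242 = 2.33
Short position value = −(long value) = -S$2.33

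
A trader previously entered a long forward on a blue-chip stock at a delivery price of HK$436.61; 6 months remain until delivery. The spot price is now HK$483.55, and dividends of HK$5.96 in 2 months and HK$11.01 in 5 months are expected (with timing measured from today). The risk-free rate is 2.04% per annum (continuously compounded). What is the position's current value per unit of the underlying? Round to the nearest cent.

HK$34.51

PV(remaining dividends) I = 5.96·e^(−0.0204·2/12) + 11.01·e^(−0.0204·5/12) = 16.8566
Current forward F = (S − I)·e^(rT) = (483.55 − 16.8566)·e^(0.0204·6/12) = 466.6934 × 1.010252 = 471.4779
Value (long) = (F − K)·e^(−rT) = (471.4779 − 436.61) × 0.989852 = 34.5141
Value = HK$34.51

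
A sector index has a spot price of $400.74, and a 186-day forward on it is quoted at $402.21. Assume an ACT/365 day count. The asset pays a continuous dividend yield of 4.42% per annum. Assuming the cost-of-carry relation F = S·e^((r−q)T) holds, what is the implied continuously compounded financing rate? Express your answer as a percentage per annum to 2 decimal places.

5.14%

From F = S·e^((r−q)T): (r − q) = ln(F/S)/T
ln(402.21/400.74) = ln(1.003668) = 0.003661
(r − q) = 0.003661 / (186/365) = 0.007184
r = ln(F/S)/T + q = 0.007184 + 0.0442 = 0.051384
r = 5.14%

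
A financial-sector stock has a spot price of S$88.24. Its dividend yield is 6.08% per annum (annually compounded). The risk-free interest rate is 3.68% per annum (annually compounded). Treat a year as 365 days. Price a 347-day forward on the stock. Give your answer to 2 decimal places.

F = S · (1+r)^T / (1+q)^T
= 88.24 × 1.034954 / 1.057717 = 88.24 × 0.978479
F = S$86.34

S$86.34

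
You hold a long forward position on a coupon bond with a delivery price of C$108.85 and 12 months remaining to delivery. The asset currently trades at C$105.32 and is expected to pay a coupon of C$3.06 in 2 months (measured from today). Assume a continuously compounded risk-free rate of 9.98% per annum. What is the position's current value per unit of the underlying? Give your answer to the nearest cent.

C$3.80

PV(remaining coupons) I = 3.06·e^(−0.0998·2/12) = 3.0095
Current forward F = (S − I)·e^(rT) = (105.32 − 3.0095)·e^(0.0998·12/12) = 102.3105 × 1.104950 = 113.0480
Value (long) = (F − K)·e^(−rT) = (113.0480 − 108.85) × 0.905018 = 3.7993
Value = C$3.80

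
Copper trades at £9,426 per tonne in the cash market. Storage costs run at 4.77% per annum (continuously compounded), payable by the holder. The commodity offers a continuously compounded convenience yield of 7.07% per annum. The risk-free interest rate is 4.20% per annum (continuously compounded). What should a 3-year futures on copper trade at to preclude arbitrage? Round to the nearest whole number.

Net carry = r + u − y = 0.0420 + 0.0477 − 0.0707 = 0.0190
F = S·e^((r+u−y)T) = 9426 · e^(0.0190 × 3) = 9426 · e^0.057000
= 9426 × 1.058656 = £9,979 per tonne

£9,979 per tonne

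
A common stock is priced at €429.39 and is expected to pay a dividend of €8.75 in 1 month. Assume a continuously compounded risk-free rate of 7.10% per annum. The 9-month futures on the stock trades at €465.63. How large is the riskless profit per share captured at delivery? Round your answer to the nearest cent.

€21.93 per share

PV(dividends) I = 8.75·e^(−0.0710·1/12) = 8.6984
Fair futures F* = (S − I)·e^(rT) = (429.39 − 8.6984)·e^0.053250 = 420.6916 × 1.054693 = 443.7005
Market €465.63 > fair 443.7005: forward overpriced → cash-and-carry (borrow at r, buy the stock and collect the dividends, short the forward).
Profit at T = |F_mkt − F*| = |465.63 − 443.7005| = €21.93 per share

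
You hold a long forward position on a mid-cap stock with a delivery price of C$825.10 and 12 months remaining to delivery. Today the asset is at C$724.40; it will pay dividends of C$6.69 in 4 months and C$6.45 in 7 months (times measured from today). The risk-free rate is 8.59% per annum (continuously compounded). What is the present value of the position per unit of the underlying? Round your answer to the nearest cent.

PV(remaining dividends) I = 6.69·e^(−0.0859·4/12) + 6.45·e^(−0.0859·7/12) = 12.6359
Current forward F = (S − I)·e^(rT) = (724.40 − 12.6359)·e^(0.0859·12/12) = 711.7641 × 1.089697 = 775.6072
Value (long) = (F − K)·e^(−rT) = (775.6072 − 825.10) × 0.917686 = -45.4188
Value = -C$45.42

-C$45.42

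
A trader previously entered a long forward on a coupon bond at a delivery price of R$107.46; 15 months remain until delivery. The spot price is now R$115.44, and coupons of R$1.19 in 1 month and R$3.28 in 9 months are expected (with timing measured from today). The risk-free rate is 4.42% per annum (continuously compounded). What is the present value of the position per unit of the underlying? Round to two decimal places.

R$9.40

PV(remaining coupons) I = 1.19·e^(−0.0442·1/12) + 3.28·e^(−0.0442·9/12) = 4.3587
Current forward F = (S − I)·e^(rT) = (115.44 − 4.3587)·e^(0.0442·15/12) = 111.0813 × 1.056805 = 117.3913
Value (long) = (F − K)·e^(−rT) = (117.3913 − 107.46) × 0.946249 = 9.3975
Value = R$9.40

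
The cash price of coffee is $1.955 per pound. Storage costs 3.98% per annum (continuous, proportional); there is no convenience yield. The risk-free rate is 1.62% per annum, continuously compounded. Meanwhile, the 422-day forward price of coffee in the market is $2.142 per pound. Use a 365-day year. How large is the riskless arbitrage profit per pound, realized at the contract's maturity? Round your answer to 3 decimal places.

Fair forward: F* = S·e^(carry·T), with carry = (r + u) = 0.0162 + 0.0398 = 0.0560
F* = 1.955 · e^(0.0560 × 422/365) = 1.955 · e^0.064745 = 1.955 × 1.066887 = $2.0858
Market $2.142 > fair $2.0858: forward overpriced → cash-and-carry (buy spot, short the forward).
At maturity, profit = |F_mkt − F*| = |2.142 − 2.0858| = $0.056 per pound

$0.056 per pound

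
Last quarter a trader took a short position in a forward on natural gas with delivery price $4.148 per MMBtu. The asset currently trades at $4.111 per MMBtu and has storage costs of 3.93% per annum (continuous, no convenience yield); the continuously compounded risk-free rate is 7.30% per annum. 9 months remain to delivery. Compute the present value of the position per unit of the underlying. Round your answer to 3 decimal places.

Current fair forward for the remaining 9 months: F = S·e^((r + u)·T), (r + u) = 0.0730 + 0.0393 = 0.1123
F = 4.111 · e^(0.1123 × 9/12) = 4.111 × 1.087874 = 4.4723
Value of long forward = (F − K)·e^(−rT) = (4.4723 − 4.148) · e^(−0.0730·9/12)
= 0.3243 × 0.946722 = 0.307
Short position value = −(long value) = -$0.307

-$0.307 per MMBtu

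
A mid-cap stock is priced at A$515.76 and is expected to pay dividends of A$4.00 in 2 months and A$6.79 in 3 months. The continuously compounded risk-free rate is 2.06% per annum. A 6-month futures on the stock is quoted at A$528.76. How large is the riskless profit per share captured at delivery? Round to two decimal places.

PV(dividends) I = 4.00·e^(−0.0206·2/12) + 6.79·e^(−0.0206·3/12) = 10.7414
Fair futures F* = (S − I)·e^(rT) = (515.76 − 10.7414)·e^0.010300 = 505.0186 × 1.010353 = 510.2471
Market A$528.76 > fair 510.2471: forward overpriced → cash-and-carry (borrow at r, buy the stock and collect the dividends, short the forward).
Profit at T = |F_mkt − F*| = |528.76 − 510.2471| = A$18.51 per share

A$18.51 per share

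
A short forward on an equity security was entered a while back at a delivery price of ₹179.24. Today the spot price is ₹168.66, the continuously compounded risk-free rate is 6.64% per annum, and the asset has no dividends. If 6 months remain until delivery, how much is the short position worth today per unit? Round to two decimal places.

₹4.73

Current fair forward for the remaining 6 months: F = S·e^(r·T), r = 0.0664
F = 168.66 · e^(0.0664 × 6/12) = 168.66 × 1.033757 = 174.3535
Value of long forward = (F − K)·e^(−rT) = (174.3535 − 179.24) · e^(−0.0664·6/12)
= -4.8865 × 0.967345 = -4.73
Short position value = −(long value) = ₹4.73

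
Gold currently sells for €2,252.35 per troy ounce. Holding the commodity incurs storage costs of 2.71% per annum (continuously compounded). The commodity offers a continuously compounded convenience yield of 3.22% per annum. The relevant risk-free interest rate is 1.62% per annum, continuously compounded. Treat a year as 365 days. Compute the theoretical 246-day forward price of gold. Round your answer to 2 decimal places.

Net carry = r + u − y = 0.0162 + 0.0271 − 0.0322 = 0.0111
F = S·e^((r+u−y)T) = 2252.35 · e^(0.0111 × 246/365) = 2252.35 · e^0.00748110
= 2252.35 × 1.00750915 = €2,269.26 per troy ounce

€2,269.26 per troy ounce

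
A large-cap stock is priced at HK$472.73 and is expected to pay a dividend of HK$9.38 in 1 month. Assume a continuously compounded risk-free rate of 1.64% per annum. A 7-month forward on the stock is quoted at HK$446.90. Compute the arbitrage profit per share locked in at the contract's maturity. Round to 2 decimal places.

HK$20.92 per share

PV(dividends) I = 9.38·e^(−0.0164·1/12) = 9.3672
Fair forward F* = (S − I)·e^(rT) = (472.73 − 9.3672)·e^0.009567 = 463.3628 × 1.009613 = 467.8171
Market HK$446.90 < fair 467.8171: forward underpriced → reverse cash-and-carry (short the stock, invest proceeds at r, pay the dividends, go long the forward).
Profit at T = |F_mkt − F*| = |446.90 − 467.8171| = HK$20.92 per share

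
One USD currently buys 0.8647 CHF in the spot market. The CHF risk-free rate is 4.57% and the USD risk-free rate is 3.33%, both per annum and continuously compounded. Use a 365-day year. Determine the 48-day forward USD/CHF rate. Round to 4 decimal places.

0.8661

F = S·e^((r_CHF − r_USD)T) = 0.8647 · e^((0.0457 − 0.0333) × 48/365)
= 0.8647 · e^0.001631 = 0.8647 × 1.001632
F = 0.8661 CHF per USD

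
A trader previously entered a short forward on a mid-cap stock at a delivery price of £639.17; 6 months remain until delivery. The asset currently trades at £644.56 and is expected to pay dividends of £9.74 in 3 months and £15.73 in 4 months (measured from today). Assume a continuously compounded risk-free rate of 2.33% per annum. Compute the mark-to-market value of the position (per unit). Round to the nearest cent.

£12.50

PV(remaining dividends) I = 9.74·e^(−0.0233·3/12) + 15.73·e^(−0.0233·4/12) = 25.2917
Current forward F = (S − I)·e^(rT) = (644.56 − 25.2917)·e^(0.0233·6/12) = 619.2683 × 1.011718 = 626.5249
Value (long) = (F − K)·e^(−rT) = (626.5249 − 639.17) × 0.988418 = -12.4986
Short position value = −(long value) = £12.50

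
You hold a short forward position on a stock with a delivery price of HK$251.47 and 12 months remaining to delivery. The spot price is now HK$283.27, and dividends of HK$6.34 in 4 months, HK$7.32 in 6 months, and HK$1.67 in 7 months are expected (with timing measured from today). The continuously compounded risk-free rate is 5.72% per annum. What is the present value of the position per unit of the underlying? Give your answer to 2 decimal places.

-HK$30.83

PV(remaining dividends) I = 6.34·e^(−0.0572·4/12) + 7.32·e^(−0.0572·6/12) + 1.67·e^(−0.0572·7/12) = 14.9491
Current forward F = (S − I)·e^(rT) = (283.27 − 14.9491)·e^(0.0572·12/12) = 268.3209 × 1.058868 = 284.1164
Value (long) = (F − K)·e^(−rT) = (284.1164 − 251.47) × 0.944405 = 30.8314
Short position value = −(long value) = -HK$30.83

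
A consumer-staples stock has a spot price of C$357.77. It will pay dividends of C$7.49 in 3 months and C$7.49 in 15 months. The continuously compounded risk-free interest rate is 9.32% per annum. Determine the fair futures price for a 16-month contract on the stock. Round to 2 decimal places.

C$389.28

PV(dividends) I = 7.49·e^(−0.0932·3/12) + 7.49·e^(−0.0932·15/12)
I = 7.3175 + 6.6663 = 13.9838
F = (S − I)·e^(rT) = (357.77 − 13.9838) · e^(0.0932·16/12)
= 343.7862 · e^0.124267 = 343.7862 × 1.132318 = C$389.28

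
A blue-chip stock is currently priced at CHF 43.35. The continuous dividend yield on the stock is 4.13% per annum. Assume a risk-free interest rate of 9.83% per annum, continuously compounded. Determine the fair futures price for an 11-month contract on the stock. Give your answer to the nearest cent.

F = S·e^((r − q)T) = 43.35 · e^((0.0983 − 0.0413) × 11/12)
= 43.35 · e^0.052250 = 43.35 × 1.053639
F = CHF 45.68

CHF 45.68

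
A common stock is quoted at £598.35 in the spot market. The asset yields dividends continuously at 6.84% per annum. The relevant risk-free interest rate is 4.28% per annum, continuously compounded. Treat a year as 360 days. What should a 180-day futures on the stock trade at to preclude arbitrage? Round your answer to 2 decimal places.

F = S·e^((r − q)T) = 598.35 · e^((0.0428 − 0.0684) × 180/360)
= 598.35 · e^-0.012800 = 598.35 × 0.987282
F = £590.74

£590.74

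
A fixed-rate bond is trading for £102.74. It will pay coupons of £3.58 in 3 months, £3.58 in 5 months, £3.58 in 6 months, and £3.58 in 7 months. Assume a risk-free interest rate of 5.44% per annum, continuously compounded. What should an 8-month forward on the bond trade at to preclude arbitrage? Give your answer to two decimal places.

£92.03

PV(coupons) I = 3.58·e^(−0.0544·3/12) + 3.58·e^(−0.0544·5/12) + 3.58·e^(−0.0544·6/12) + 3.58·e^(−0.0544·7/12)
I = 3.5316 + 3.4998 + 3.4839 + 3.4682 = 13.9835
F = (S − I)·e^(rT) = (102.74 − 13.9835) · e^(0.0544·8/12)
= 88.7565 · e^0.036267 = 88.7565 × 1.036933 = £92.03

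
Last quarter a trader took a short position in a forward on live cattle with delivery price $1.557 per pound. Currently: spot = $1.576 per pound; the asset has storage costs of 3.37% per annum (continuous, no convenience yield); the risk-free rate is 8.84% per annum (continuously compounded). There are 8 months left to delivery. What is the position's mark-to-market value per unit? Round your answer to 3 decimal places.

-$0.144 per pound

Current fair forward for the remaining 8 months: F = S·e^((r + u)·T), (r + u) = 0.0884 + 0.0337 = 0.1221
F = 1.576 · e^(0.1221 × 8/12) = 1.576 × 1.084805 = 1.7097
Value of long forward = (F − K)·e^(−rT) = (1.7097 − 1.557) · e^(−0.0884·8/12)
= 0.1527 × 0.942770 = 0.144
Short position value = −(long value) = -$0.144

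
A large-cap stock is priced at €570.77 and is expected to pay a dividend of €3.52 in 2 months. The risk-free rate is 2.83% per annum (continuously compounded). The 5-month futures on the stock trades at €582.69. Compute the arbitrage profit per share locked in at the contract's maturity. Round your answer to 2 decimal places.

€8.69 per share

PV(dividends) I = 3.52·e^(−0.0283·2/12) = 3.5034
Fair futures F* = (S − I)·e^(rT) = (570.77 − 3.5034)·e^0.011792 = 567.2666 × 1.011862 = 573.9955
Market €582.69 > fair 573.9955: forward overpriced → cash-and-carry (borrow at r, buy the stock and collect the dividends, short the forward).
Profit at T = |F_mkt − F*| = |582.69 − 573.9955| = €8.69 per share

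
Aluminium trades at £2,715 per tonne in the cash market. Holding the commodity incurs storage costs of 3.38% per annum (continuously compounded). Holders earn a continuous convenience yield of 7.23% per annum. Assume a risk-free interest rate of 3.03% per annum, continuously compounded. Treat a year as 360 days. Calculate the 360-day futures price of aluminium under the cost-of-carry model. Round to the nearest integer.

Net carry = r + u − y = 0.0303 + 0.0338 − 0.0723 = -0.0082
F = S·e^((r+u−y)T) = 2715 · e^(-0.0082 × 360/360) = 2715 · e^-0.008200
= 2715 × 0.991834 = £2,693 per tonne

£2,693 per tonne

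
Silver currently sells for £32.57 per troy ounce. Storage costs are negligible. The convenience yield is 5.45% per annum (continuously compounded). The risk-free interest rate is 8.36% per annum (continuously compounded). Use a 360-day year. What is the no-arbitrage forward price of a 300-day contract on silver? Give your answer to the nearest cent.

£33.37 per troy ounce

Net carry = r + u − y = 0.0836 + 0.0000 − 0.0545 = 0.0291
F = S·e^((r+u−y)T) = 32.57 · e^(0.0291 × 300/360) = 32.57 · e^0.024250
= 32.57 × 1.024546 = £33.37 per troy ounce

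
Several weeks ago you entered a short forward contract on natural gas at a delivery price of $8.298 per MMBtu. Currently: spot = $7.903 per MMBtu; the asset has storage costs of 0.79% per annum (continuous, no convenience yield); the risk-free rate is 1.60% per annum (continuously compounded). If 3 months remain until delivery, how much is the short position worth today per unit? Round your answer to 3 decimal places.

$0.346 per MMBtu

Current fair forward for the remaining 3 months: F = S·e^((r + u)·T), (r + u) = 0.0160 + 0.0079 = 0.0239
F = 7.903 · e^(0.0239 × 3/12) = 7.903 × 1.005993 = 7.9504
Value of long forward = (F − K)·e^(−rT) = (7.9504 − 8.298) · e^(−0.0160·3/12)
= -0.3476 × 0.996008 = -0.346
Short position value = −(long value) = $0.346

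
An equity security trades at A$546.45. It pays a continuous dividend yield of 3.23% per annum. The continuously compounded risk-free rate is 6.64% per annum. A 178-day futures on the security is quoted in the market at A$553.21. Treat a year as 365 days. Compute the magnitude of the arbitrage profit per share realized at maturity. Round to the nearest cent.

Fair futures: F* = S·e^(carry·T), with carry = (r − q) = 0.0664 − 0.0323 = 0.0341
F* = 546.45 · e^(0.0341 × 178/365) = 546.45 · e^0.016630 = 546.45 × 1.016769 = A$555.6134
Market A$553.21 < fair A$555.6134: forward underpriced → reverse cash-and-carry (short spot, go long the forward).
At maturity, profit = |F_mkt − F*| = |553.21 − 555.6134| = A$2.40 per share

A$2.40 per share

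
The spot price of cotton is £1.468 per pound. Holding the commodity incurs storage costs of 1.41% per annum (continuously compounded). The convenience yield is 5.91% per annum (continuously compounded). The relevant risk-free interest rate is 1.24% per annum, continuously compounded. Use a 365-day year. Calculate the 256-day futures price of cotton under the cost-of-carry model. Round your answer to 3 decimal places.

£1.435 per pound

Net carry = r + u − y = 0.0124 + 0.0141 − 0.0591 = -0.0326
F = S·e^((r+u−y)T) = 1.468 · e^(-0.0326 × 256/365) = 1.468 · e^-0.022865
= 1.468 × 0.977394 = £1.435 per pound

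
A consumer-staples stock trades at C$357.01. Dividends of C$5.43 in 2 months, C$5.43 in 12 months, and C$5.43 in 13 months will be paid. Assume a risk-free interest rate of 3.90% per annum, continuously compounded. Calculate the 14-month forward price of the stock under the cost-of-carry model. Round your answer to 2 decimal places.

C$357.07

PV(dividends) I = 5.43·e^(−0.0390·2/12) + 5.43·e^(−0.0390·12/12) + 5.43·e^(−0.0390·13/12)
I = 5.3948 + 5.2223 + 5.2054 = 15.8225
F = (S − I)·e^(rT) = (357.01 − 15.8225) · e^(0.0390·14/12)
= 341.1875 · e^0.045500 = 341.1875 × 1.046551 = C$357.07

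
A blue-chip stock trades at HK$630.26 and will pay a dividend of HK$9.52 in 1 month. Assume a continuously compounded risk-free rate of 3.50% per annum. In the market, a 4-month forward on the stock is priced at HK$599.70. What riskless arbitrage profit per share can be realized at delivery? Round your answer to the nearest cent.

PV(dividends) I = 9.52·e^(−0.0350·1/12) = 9.4923
Fair forward F* = (S − I)·e^(rT) = (630.26 − 9.4923)·e^0.011667 = 620.7677 × 1.011735 = 628.0524
Market HK$599.70 < fair 628.0524: forward underpriced → reverse cash-and-carry (short the stock, invest proceeds at r, pay the dividends, go long the forward).
Profit at T = |F_mkt − F*| = |599.70 − 628.0524| = HK$28.35 per share

HK$28.35 per share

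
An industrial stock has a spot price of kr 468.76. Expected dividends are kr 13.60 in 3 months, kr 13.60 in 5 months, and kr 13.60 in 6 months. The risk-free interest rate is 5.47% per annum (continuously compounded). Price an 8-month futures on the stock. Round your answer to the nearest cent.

kr 444.74

PV(dividends) I = 13.60·e^(−0.0547·3/12) + 13.60·e^(−0.0547·5/12) + 13.60·e^(−0.0547·6/12)
I = 13.4153 + 13.2935 + 13.2331 = 39.9419
F = (S − I)·e^(rT) = (468.76 − 39.9419) · e^(0.0547·8/12)
= 428.8181 · e^0.036467 = 428.8181 × 1.037140 = kr 444.74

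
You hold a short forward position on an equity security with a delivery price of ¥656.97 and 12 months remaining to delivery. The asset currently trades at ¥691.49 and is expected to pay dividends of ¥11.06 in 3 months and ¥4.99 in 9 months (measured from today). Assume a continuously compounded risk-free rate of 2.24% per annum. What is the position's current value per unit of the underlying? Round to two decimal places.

-¥33.17

PV(remaining dividends) I = 11.06·e^(−0.0224·3/12) + 4.99·e^(−0.0224·9/12) = 15.9051
Current forward F = (S − I)·e^(rT) = (691.49 − 15.9051)·e^(0.0224·12/12) = 675.5849 × 1.022653 = 690.8889
Value (long) = (F − K)·e^(−rT) = (690.8889 − 656.97) × 0.977849 = 33.1676
Short position value = −(long value) = -¥33.17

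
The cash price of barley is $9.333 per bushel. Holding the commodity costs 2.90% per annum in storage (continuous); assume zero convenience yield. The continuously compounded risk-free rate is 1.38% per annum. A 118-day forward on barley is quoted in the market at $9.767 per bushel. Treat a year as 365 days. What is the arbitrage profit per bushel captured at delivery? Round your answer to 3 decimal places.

Fair forward: F* = S·e^(carry·T), with carry = (r + u) = 0.0138 + 0.0290 = 0.0428
F* = 9.333 · e^(0.0428 × 118/365) = 9.333 · e^0.013837 = 9.333 × 1.013933 = $9.4630
Market $9.767 > fair $9.4630: forward overpriced → cash-and-carry (buy spot, short the forward).
At maturity, profit = |F_mkt − F*| = |9.767 − 9.4630| = $0.304 per bushel

$0.304 per bushel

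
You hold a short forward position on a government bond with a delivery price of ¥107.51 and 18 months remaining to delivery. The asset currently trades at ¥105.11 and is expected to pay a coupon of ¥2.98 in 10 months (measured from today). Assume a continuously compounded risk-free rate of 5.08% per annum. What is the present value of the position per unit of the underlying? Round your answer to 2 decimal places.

PV(remaining coupons) I = 2.98·e^(−0.0508·10/12) = 2.8565
Current forward F = (S − I)·e^(rT) = (105.11 − 2.8565)·e^(0.0508·18/12) = 102.2535 × 1.079178 = 110.3497
Value (long) = (F − K)·e^(−rT) = (110.3497 − 107.51) × 0.926631 = 2.6314
Short position value = −(long value) = -¥2.63

-¥2.63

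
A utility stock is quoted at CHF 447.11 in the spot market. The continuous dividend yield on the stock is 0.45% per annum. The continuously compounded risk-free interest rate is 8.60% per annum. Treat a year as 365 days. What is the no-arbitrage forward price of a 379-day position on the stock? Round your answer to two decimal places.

F = S·e^((r − q)T) = 447.11 · e^((0.0860 − 0.0045) × 379/365)
= 447.11 · e^0.084626 = 447.11 × 1.088310
F = CHF 486.59

CHF 486.59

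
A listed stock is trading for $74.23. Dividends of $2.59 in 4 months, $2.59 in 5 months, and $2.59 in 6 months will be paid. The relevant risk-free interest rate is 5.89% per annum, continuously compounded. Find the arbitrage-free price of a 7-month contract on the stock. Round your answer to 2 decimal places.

$68.98

PV(dividends) I = 2.59·e^(−0.0589·4/12) + 2.59·e^(−0.0589·5/12) + 2.59·e^(−0.0589·6/12)
I = 2.5396 + 2.5272 + 2.5148 = 7.5816
F = (S − I)·e^(rT) = (74.23 − 7.5816) · e^(0.0589·7/12)
= 66.6484 · e^0.034358 = 66.6484 × 1.034955 = $68.98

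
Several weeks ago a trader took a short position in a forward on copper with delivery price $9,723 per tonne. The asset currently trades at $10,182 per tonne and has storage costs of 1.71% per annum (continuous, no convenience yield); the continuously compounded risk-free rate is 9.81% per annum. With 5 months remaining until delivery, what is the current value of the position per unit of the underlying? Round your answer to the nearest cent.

Current fair forward for the remaining 5 months: F = S·e^((r + u)·T), (r + u) = 0.0981 + 0.0171 = 0.1152
F = 10182 · e^(0.1152 × 5/12) = 10182 × 1.04917066 = 10682.6557
Value of long forward = (F − K)·e^(−rT) = (10682.6557 − 9723) · e^(−0.0981·5/12)
= 959.6557 × 0.95994912 = 921.22
Short position value = −(long value) = -$921.22

-$921.22 per tonne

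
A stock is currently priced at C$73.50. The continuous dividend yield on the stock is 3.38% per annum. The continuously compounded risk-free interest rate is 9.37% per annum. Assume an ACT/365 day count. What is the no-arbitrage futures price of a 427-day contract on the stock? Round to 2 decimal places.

C$78.84

F = S·e^((r − q)T) = 73.50 · e^((0.0937 − 0.0338) × 427/365)
= 73.50 · e^0.070075 = 73.50 × 1.072589
F = C$78.84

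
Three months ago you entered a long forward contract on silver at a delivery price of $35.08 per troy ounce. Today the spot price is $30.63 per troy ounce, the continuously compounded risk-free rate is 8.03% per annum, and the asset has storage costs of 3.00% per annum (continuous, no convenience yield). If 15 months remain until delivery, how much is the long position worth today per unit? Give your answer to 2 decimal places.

$0.07 per troy ounce

Current fair forward for the remaining 15 months: F = S·e^((r + u)·T), (r + u) = 0.0803 + 0.0300 = 0.1103
F = 30.63 · e^(0.1103 × 15/12) = 30.63 × 1.147832 = 35.1581
Value of long forward = (F − K)·e^(−rT) = (35.1581 − 35.08) · e^(−0.0803·15/12)
= 0.0781 × 0.904498 = 0.07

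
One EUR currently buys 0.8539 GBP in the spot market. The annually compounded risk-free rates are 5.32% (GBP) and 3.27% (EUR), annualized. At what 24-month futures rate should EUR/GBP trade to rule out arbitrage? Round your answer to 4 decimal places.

0.8881

By covered interest parity, F = S · (1+r_GBP)^T / (1+r_EUR)^T
= 0.8539 × 1.109230 / 1.066469 = 0.8539 × 1.040096
F = 0.8881 GBP per EUR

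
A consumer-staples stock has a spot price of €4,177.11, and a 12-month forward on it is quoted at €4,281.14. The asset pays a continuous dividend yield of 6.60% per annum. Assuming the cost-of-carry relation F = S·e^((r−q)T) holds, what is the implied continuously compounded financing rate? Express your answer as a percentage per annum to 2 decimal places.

9.06%

From F = S·e^((r−q)T): (r − q) = ln(F/S)/T
ln(4281.14/4177.11) = ln(1.024905) = 0.024600
(r − q) = 0.024600 / (12/12) = 0.024600
r = ln(F/S)/T + q = 0.024600 + 0.0660 = 0.090600
r = 9.06%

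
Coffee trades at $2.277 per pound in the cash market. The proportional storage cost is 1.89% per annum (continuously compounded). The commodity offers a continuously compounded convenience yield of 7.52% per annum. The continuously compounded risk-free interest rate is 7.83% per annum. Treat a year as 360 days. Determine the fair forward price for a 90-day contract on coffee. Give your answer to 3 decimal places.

Net carry = r + u − y = 0.0783 + 0.0189 − 0.0752 = 0.0220
F = S·e^((r+u−y)T) = 2.277 · e^(0.0220 × 90/360) = 2.277 · e^0.005500
= 2.277 × 1.005515 = $2.290 per pound

$2.290 per pound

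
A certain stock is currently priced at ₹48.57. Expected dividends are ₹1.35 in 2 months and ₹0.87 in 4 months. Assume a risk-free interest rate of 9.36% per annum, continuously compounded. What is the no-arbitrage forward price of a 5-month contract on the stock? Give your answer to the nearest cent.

PV(dividends) I = 1.35·e^(−0.0936·2/12) + 0.87·e^(−0.0936·4/12)
I = 1.3291 + 0.8433 = 2.1724
F = (S − I)·e^(rT) = (48.57 − 2.1724) · e^(0.0936·5/12)
= 46.3976 · e^0.039000 = 46.3976 × 1.039770 = ₹48.24

₹48.24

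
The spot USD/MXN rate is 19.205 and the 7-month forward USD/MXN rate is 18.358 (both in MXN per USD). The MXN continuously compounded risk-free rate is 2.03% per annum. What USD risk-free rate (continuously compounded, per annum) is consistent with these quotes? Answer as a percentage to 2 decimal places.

9.76%

F = S·e^((r_MXN − r_USD)T) ⇒ r_USD = r_MXN − ln(F/S)/T
ln(18.358/19.205) = -0.045105; /(7/12) = -0.077323
r_USD = 0.0203 + 0.077323 = 0.097623
r_USD = 9.76%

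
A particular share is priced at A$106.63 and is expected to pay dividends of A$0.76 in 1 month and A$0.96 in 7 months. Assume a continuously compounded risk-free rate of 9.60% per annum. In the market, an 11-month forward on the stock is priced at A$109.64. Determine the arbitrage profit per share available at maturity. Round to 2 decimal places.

PV(dividends) I = 0.76·e^(−0.0960·1/12) + 0.96·e^(−0.0960·7/12) = 1.6617
Fair forward F* = (S − I)·e^(rT) = (106.63 − 1.6617)·e^0.088000 = 104.9683 × 1.091988 = 114.6241
Market A$109.64 < fair 114.6241: forward underpriced → reverse cash-and-carry (short the stock, invest proceeds at r, pay the dividends, go long the forward).
Profit at T = |F_mkt − F*| = |109.64 − 114.6241| = A$4.98 per share

A$4.98 per share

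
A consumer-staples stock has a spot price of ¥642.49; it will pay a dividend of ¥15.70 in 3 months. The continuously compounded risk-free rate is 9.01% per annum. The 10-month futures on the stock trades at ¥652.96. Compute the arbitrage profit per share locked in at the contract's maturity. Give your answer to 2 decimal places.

¥23.08 per share

PV(dividends) I = 15.70·e^(−0.0901·3/12) = 15.3503
Fair futures F* = (S − I)·e^(rT) = (642.49 − 15.3503)·e^0.075083 = 627.1397 × 1.077974 = 676.0403
Market ¥652.96 < fair 676.0403: forward underpriced → reverse cash-and-carry (short the stock, invest proceeds at r, pay the dividends, go long the forward).
Profit at T = |F_mkt − F*| = |652.96 − 676.0403| = ¥23.08 per share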